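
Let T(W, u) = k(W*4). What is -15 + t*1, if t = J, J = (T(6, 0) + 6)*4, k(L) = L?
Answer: 105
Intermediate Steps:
T(W, u) = 4*W (T(W, u) = W*4 = 4*W)
J = 120 (J = (4*6 + 6)*4 = (24 + 6)*4 = 30*4 = 120)
t = 120
-15 + t*1 = -15 + 120*1 = -15 + 120 = 105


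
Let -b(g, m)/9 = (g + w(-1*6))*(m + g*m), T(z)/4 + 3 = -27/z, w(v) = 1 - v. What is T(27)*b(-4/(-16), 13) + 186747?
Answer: 203712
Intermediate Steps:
T(z) = -12 - 108/z (T(z) = -12 + 4*(-27/z) = -12 - 108/z)
b(g, m) = -9*(7 + g)*(m + g*m) (b(g, m) = -9*(g + (1 - (-1)*6))*(m + g*m) = -9*(g + (1 - 1*(-6)))*(m + g*m) = -9*(g + (1 + 6))*(m + g*m) = -9*(g + 7)*(m + g*m) = -9*(7 + g)*(m + g*m))
T(27)*b(-4/(-16), 13) + 186747 = (-12 - 108/27)*(-9*13*(7 + (-4/(-16))² + 8*(-4/(-16)))) + 186747 = (-12 - 108*1/27)*(-9*13*(7 + (-4*(-1/16))² + 8*(-4*(-1/16)))) + 186747 = (-12 - 4)*(-9*13*(7 + (¼)² + 8*(¼))) + 186747 = -(-144)*13*(7 + 1/16 + 2) + 186747 = -(-144)*13*145/16 + 186747 = -16*(-16965/16) + 186747 = 16965 + 186747 = 203712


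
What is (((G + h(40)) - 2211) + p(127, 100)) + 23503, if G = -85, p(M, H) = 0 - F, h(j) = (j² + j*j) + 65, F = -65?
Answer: 24537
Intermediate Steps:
h(j) = 65 + 2*j² (h(j) = (j² + j²) + 65 = 2*j² + 65 = 65 + 2*j²)
p(M, H) = 65 (p(M, H) = 0 - 1*(-65) = 0 + 65 = 65)
(((G + h(40)) - 2211) + p(127, 100)) + 23503 = (((-85 + (65 + 2*40²)) - 2211) + 65) + 23503 = (((-85 + (65 + 2*1600)) - 2211) + 65) + 23503 = (((-85 + (65 + 3200)) - 2211) + 65) + 23503 = (((-85 + 3265) - 2211) + 65) + 23503 = ((3180 - 2211) + 65) + 23503 = (969 + 65) + 23503 = 1034 + 23503 = 24537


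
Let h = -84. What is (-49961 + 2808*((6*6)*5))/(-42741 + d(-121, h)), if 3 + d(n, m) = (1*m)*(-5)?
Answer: -455479/42324 ≈ -10.762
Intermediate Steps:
d(n, m) = -3 - 5*m (d(n, m) = -3 + (1*m)*(-5) = -3 + m*(-5) = -3 - 5*m)
(-49961 + 2808*((6*6)*5))/(-42741 + d(-121, h)) = (-49961 + 2808*((6*6)*5))/(-42741 + (-3 - 5*(-84))) = (-49961 + 2808*(36*5))/(-42741 + (-3 + 420)) = (-49961 + 2808*180)/(-42741 + 417) = (-49961 + 505440)/(-42324) = 455479*(-1/42324) = -455479/42324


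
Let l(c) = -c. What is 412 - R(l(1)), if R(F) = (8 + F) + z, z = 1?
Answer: 404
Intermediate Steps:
R(F) = 9 + F (R(F) = (8 + F) + 1 = 9 + F)
412 - R(l(1)) = 412 - (9 - 1*1) = 412 - (9 - 1) = 412 - 1*8 = 412 - 8 = 404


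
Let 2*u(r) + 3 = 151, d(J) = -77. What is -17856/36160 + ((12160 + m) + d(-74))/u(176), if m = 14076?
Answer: 398897/1130 ≈ 353.01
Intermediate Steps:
u(r) = 74 (u(r) = -3/2 + (1/2)*151 = -3/2 + 151/2 = 74)
-17856/36160 + ((12160 + m) + d(-74))/u(176) = -17856/36160 + ((12160 + 14076) - 77)/74 = -17856*1/36160 + (26236 - 77)*(1/74) = -279/565 + 26159*(1/74) = -279/565 + 707/2 = 398897/1130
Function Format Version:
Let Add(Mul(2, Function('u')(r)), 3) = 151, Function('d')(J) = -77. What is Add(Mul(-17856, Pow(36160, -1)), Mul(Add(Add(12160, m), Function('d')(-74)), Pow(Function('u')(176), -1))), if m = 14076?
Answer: Rational(398897, 1130) ≈ 353.01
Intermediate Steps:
Function('u')(r) = 74 (Function('u')(r) = Add(Rational(-3, 2), Mul(Rational(1, 2), 151)) = Add(Rational(-3, 2), Rational(151, 2)) = 74)
Add(Mul(-17856, Pow(36160, -1)), Mul(Add(Add(12160, m), Function('d')(-74)), Pow(Function('u')(176), -1))) = Add(Mul(-17856, Pow(36160, -1)), Mul(Add(Add(12160, 14076), -77), Pow(74, -1))) = Add(Mul(-17856, Rational(1, 36160)), Mul(Add(26236, -77), Rational(1, 74))) = Add(Rational(-279, 565), Mul(26159, Rational(1, 74))) = Add(Rational(-279, 565), Rational(707, 2)) = Rational(398897, 1130)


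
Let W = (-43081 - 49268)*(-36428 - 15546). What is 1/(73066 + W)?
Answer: 1/4799819992 ≈ 2.0834e-10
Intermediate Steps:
W = 4799746926 (W = -92349*(-51974) = 4799746926)
1/(73066 + W) = 1/(73066 + 4799746926) = 1/4799819992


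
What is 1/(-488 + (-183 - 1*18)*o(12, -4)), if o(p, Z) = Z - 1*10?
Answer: 1/2326 ≈ 0.00042992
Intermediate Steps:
o(p, Z) = -10 + Z (o(p, Z) = Z - 10 = -10 + Z)
1/(-488 + (-183 - 1*18)*o(12, -4)) = 1/(-488 + (-183 - 1*18)*(-10 - 4)) = 1/(-488 + (-183 - 18)*(-14)) = 1/(-488 - 201*(-14)) = 1/(-488 + 2814) = 1/2326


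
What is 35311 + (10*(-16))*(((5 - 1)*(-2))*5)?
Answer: 41711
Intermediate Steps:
35311 + (10*(-16))*(((5 - 1)*(-2))*5) = 35311 - 160*4*(-2)*5 = 35311 - (-1280)*5 = 35311 - 160*(-40) = 35311 + 6400 = 41711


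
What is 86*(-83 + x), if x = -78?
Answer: -13846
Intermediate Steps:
86*(-83 + x) = 86*(-83 - 78) = 86*(-161) = -13846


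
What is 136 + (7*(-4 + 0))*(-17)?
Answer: 612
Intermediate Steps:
136 + (7*(-4 + 0))*(-17) = 136 + (7*(-4))*(-17) = 136 - 28*(-17) = 136 + 476 = 612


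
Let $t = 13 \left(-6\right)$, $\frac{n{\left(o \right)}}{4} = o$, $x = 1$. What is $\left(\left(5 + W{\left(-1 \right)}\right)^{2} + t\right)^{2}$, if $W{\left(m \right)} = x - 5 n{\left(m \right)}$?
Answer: $357604$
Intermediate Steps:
$n{\left(o \right)} = 4 o$
$W{\left(m \right)} = 1 - 20 m$ ($W{\left(m \right)} = 1 - 5 \cdot 4 m = 1 - 20 m$)
$t = -78$
$\left(\left(5 + W{\left(-1 \right)}\right)^{2} + t\right)^{2} = \left(\left(5 + \left(1 - -20\right)\right)^{2} - 78\right)^{2} = \left(\left(5 + \left(1 + 20\right)\right)^{2} - 78\right)^{2} = \left(\left(5 + 21\right)^{2} - 78\right)^{2} = \left(26^{2} - 78\right)^{2} = \left(676 - 78\right)^{2} = 598^{2} = 357604$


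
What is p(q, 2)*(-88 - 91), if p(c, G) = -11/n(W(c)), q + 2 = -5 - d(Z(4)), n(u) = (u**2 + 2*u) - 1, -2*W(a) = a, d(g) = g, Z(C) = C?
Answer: 7876/161 ≈ 48.919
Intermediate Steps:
W(a) = -a/2
n(u) = -1 + u**2 + 2*u
q = -11 (q = -2 + (-5 - 1*4) = -2 + (-5 - 4) = -2 - 9 = -11)
p(c, G) = -11/(-1 - c + c**2/4) (p(c, G) = -11/(-1 + (-c/2)**2 + 2*(-c/2)) = -11/(-1 + c**2/4 - c) = -11/(-1 - c + c**2/4))
p(q, 2)*(-88 - 91) = (44/(4 - 1*(-11)**2 + 4*(-11)))*(-88 - 91) = (44/(4 - 1*121 - 44))*(-179) = (44/(4 - 121 - 44))*(-179) = (44/(-161))*(-179) = (44*(-1/161))*(-179) = -44/161*(-179) = 7876/161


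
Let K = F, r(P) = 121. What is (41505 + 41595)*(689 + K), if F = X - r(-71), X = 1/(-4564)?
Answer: 53856092025/1141 ≈ 4.7201e+7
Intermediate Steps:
X = -1/4564 ≈ -0.00021911
F = -552245/4564 (F = -1/4564 - 1*121 = -1/4564 - 121 = -552245/4564 ≈ -121.00)
K = -552245/4564 ≈ -121.00
(41505 + 41595)*(689 + K) = (41505 + 41595)*(689 - 552245/4564) = 83100*(2592351/4564) = 53856092025/1141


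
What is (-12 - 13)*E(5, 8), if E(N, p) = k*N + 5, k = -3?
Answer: 250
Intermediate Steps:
E(N, p) = 5 - 3*N (E(N, p) = -3*N + 5 = 5 - 3*N)
(-12 - 13)*E(5, 8) = (-12 - 13)*(5 - 3*5) = -25*(5 - 15) = -25*(-10) = 250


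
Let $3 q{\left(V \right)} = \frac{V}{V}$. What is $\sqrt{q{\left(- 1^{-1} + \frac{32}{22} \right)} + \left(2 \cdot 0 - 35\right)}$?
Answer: $\frac{2 i \sqrt{78}}{3} \approx 5.8878 i$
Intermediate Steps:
$q{\left(V \right)} = \frac{1}{3}$ ($q{\left(V \right)} = \frac{V \frac{1}{V}}{3} = \frac{1}{3} \cdot 1 = \frac{1}{3}$)
$\sqrt{q{\left(- 1^{-1} + \frac{32}{22} \right)} + \left(2 \cdot 0 - 35\right)} = \sqrt{\frac{1}{3} + \left(2 \cdot 0 - 35\right)} = \sqrt{\frac{1}{3} + \left(0 - 35\right)} = \sqrt{\frac{1}{3} - 35} = \sqrt{- \frac{104}{3}} = \frac{2 i \sqrt{78}}{3}$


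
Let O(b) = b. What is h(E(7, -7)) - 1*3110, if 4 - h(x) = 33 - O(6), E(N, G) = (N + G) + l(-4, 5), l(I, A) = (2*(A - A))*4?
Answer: -3133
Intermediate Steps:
l(I, A) = 0 (l(I, A) = (2*0)*4 = 0*4 = 0)
E(N, G) = G + N (E(N, G) = (N + G) + 0 = (G + N) + 0 = G + N)
h(x) = -23 (h(x) = 4 - (33 - 1*6) = 4 - (33 - 6) = 4 - 1*27 = 4 - 27 = -23)
h(E(7, -7)) - 1*3110 = -23 - 1*3110 = -23 - 3110 = -3133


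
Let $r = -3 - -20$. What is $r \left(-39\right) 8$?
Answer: $-5304$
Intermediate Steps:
$r = 17$ ($r = -3 + 20 = 17$)
$r \left(-39\right) 8 = 17 \left(-39\right) 8 = \left(-663\right) 8 = -5304$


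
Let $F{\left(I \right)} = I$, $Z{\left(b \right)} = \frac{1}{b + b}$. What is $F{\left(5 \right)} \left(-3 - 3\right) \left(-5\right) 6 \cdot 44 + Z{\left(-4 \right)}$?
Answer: $\frac{316799}{8} \approx 39600.0$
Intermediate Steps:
$Z{\left(b \right)} = \frac{1}{2 b}$
$F{\left(5 \right)} \left(-3 - 3\right) \left(-5\right) 6 \cdot 44 + Z{\left(-4 \right)} = 5 \left(-3 - 3\right) \left(-5\right) 6 \cdot 44 + \frac{1}{2 \left(-4\right)} = 5 \left(\left(-6\right) \left(-5\right)\right) 6 \cdot 44 + \frac{1}{2} \left(- \frac{1}{4}\right) = 5 \cdot 30 \cdot 6 \cdot 44 - \frac{1}{8} = 150 \cdot 6 \cdot 44 - \frac{1}{8} = 900 \cdot 44 - \frac{1}{8} = 39600 - \frac{1}{8} = \frac{316799}{8}$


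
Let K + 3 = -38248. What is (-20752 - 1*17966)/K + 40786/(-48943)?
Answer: 334869788/1872118693 ≈ 0.17887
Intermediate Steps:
K = -38251 (K = -3 - 38248 = -38251)
(-20752 - 1*17966)/K + 40786/(-48943) = (-20752 - 1*17966)/(-38251) + 40786/(-48943) = (-20752 - 17966)*(-1/38251) + 40786*(-1/48943) = -38718*(-1/38251) - 40786/48943 = 38718/38251 - 40786/48943 = 334869788/1872118693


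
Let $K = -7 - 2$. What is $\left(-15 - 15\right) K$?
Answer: $270$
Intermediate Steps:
$K = -9$
$\left(-15 - 15\right) K = \left(-15 - 15\right) \left(-9\right) = \left(-30\right) \left(-9\right) = 270$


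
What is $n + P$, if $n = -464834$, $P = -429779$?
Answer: $-894613$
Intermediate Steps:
$n + P = -464834 - 429779 = -894613$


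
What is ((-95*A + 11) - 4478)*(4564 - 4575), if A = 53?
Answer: 104522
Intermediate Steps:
((-95*A + 11) - 4478)*(4564 - 4575) = ((-95*53 + 11) - 4478)*(4564 - 4575) = ((-5035 + 11) - 4478)*(-11) = (-5024 - 4478)*(-11) = -9502*(-11) = 104522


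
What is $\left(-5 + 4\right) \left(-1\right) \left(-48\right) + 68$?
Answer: $20$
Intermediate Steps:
$\left(-5 + 4\right) \left(-1\right) \left(-48\right) + 68 = \left(-1\right) \left(-1\right) \left(-48\right) + 68 = 1 \left(-48\right) + 68 = -48 + 68 = 20$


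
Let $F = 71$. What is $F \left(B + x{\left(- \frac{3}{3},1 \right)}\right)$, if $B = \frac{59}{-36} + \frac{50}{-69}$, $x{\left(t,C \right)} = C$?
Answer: $- \frac{80159}{828} \approx -96.81$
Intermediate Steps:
$B = - \frac{1957}{828}$ ($B = 59 \left(- \frac{1}{36}\right) + 50 \left(- \frac{1}{69}\right) = - \frac{59}{36} - \frac{50}{69} = - \frac{1957}{828} \approx -2.3635$)
$F \left(B + x{\left(- \frac{3}{3},1 \right)}\right) = 71 \left(- \frac{1957}{828} + 1\right) = 71 \left(- \frac{1129}{828}\right) = - \frac{80159}{828}$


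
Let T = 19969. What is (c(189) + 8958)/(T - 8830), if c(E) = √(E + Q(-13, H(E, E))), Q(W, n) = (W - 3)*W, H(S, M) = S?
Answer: 2986/3713 + √397/11139 ≈ 0.80599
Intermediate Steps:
Q(W, n) = W*(-3 + W) (Q(W, n) = (-3 + W)*W = W*(-3 + W))
c(E) = √(208 + E) (c(E) = √(E - 13*(-3 - 13)) = √(E - 13*(-16)) = √(E + 208) = √(208 + E))
(c(189) + 8958)/(T - 8830) = (√(208 + 189) + 8958)/(19969 - 8830) = (√397 + 8958)/11139 = (8958 + √397)*(1/11139) = 2986/3713 + √397/11139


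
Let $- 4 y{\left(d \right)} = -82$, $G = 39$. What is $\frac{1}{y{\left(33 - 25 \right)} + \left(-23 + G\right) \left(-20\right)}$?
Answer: $- \frac{2}{599} \approx -0.0033389$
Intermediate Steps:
$y{\left(d \right)} = \frac{41}{2}$ ($y{\left(d \right)} = \left(- \frac{1}{4}\right) \left(-82\right) = \frac{41}{2}$)
$\frac{1}{y{\left(33 - 25 \right)} + \left(-23 + G\right) \left(-20\right)} = \frac{1}{\frac{41}{2} + \left(-23 + 39\right) \left(-20\right)} = \frac{1}{\frac{41}{2} + 16 \left(-20\right)} = \frac{1}{\frac{41}{2} - 320} = \frac{1}{- \frac{599}{2}} = - \frac{2}{599}$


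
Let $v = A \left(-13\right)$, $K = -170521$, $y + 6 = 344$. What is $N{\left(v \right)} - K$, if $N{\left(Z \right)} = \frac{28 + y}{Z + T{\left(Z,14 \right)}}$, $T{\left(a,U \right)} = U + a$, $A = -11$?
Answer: $\frac{8526111}{50} \approx 1.7052 \cdot 10^{5}$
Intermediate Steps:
$y = 338$ ($y = -6 + 344 = 338$)
$v = 143$ ($v = \left(-11\right) \left(-13\right) = 143$)
$N{\left(Z \right)} = \frac{366}{14 + 2 Z}$ ($N{\left(Z \right)} = \frac{28 + 338}{Z + \left(14 + Z\right)} = \frac{366}{14 + 2 Z}$)
$N{\left(v \right)} - K = \frac{183}{7 + 143} - -170521 = \frac{183}{150} + 170521 = 183 \cdot \frac{1}{150} + 170521 = \frac{61}{50} + 170521 = \frac{8526111}{50}$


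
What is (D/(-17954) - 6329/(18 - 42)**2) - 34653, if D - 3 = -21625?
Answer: -179232657353/5170752 ≈ -34663.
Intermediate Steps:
D = -21622 (D = 3 - 21625 = -21622)
(D/(-17954) - 6329/(18 - 42)**2) - 34653 = (-21622/(-17954) - 6329/(18 - 42)**2) - 34653 = (-21622*(-1/17954) - 6329/((-24)**2)) - 34653 = (10811/8977 - 6329/576) - 34653 = -50588297/5170752 - 34653 = -179232657353/5170752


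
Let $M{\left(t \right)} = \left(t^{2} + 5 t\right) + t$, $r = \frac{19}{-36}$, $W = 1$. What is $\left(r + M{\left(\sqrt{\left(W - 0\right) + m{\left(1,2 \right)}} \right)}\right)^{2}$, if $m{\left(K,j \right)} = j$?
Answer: $\frac{147889}{1296} + \frac{89 \sqrt{3}}{3} \approx 165.5$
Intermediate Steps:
$r = - \frac{19}{36}$ ($r = 19 \left(- \frac{1}{36}\right) = - \frac{19}{36} \approx -0.52778$)
$M{\left(t \right)} = t^{2} + 6 t$
$\left(r + M{\left(\sqrt{\left(W - 0\right) + m{\left(1,2 \right)}} \right)}\right)^{2} = \left(- \frac{19}{36} + \sqrt{\left(1 - 0\right) + 2} \left(6 + \sqrt{\left(1 - 0\right) + 2}\right)\right)^{2} = \left(- \frac{19}{36} + \sqrt{\left(1 + 0\right) + 2} \left(6 + \sqrt{\left(1 + 0\right) + 2}\right)\right)^{2} = \left(- \frac{19}{36} + \sqrt{1 + 2} \left(6 + \sqrt{1 + 2}\right)\right)^{2} = \left(- \frac{19}{36} + \sqrt{3} \left(6 + \sqrt{3}\right)\right)^{2}$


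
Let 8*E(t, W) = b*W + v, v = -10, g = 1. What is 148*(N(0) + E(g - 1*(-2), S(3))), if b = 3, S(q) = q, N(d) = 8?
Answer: 2331/2 ≈ 1165.5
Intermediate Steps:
E(t, W) = -5/4 + 3*W/8 (E(t, W) = (3*W - 10)/8 = (-10 + 3*W)/8 = -5/4 + 3*W/8)
148*(N(0) + E(g - 1*(-2), S(3))) = 148*(8 + (-5/4 + (3/8)*3)) = 148*(8 + (-5/4 + 9/8)) = 148*(8 - ⅛) = 148*(63/8) = 2331/2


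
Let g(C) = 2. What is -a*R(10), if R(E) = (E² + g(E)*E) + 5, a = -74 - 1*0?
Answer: 9250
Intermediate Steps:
a = -74 (a = -74 + 0 = -74)
R(E) = 5 + E² + 2*E (R(E) = (E² + 2*E) + 5 = 5 + E² + 2*E)
-a*R(10) = -(-74)*(5 + 10² + 2*10) = -(-74)*(5 + 100 + 20) = -(-74)*125 = -1*(-9250) = 9250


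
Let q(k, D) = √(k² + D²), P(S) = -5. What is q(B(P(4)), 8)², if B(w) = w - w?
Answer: 64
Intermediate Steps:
B(w) = 0
q(k, D) = √(D² + k²)
q(B(P(4)), 8)² = (√(8² + 0²))² = (√(64 + 0))² = (√64)² = 8² = 64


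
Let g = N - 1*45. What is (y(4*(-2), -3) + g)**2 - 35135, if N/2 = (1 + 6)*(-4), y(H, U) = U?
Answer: -24319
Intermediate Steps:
N = -56 (N = 2*((1 + 6)*(-4)) = 2*(7*(-4)) = 2*(-28) = -56)
g = -101 (g = -56 - 1*45 = -56 - 45 = -101)
(y(4*(-2), -3) + g)**2 - 35135 = (-3 - 101)**2 - 35135 = (-104)**2 - 35135 = 10816 - 35135 = -24319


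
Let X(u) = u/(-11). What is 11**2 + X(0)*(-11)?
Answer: 121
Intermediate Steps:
X(u) = -u/11 (X(u) = u*(-1/11) = -u/11)
11**2 + X(0)*(-11) = 11**2 - 1/11*0*(-11) = 121 + 0*(-11) = 121 + 0 = 121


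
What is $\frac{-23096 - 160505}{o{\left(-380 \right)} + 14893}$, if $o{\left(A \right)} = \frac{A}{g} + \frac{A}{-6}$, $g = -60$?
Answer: $- \frac{550803}{44888} \approx -12.271$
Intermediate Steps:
$o{\left(A \right)} = - \frac{11 A}{60}$ ($o{\left(A \right)} = \frac{A}{-60} + \frac{A}{-6} = A \left(- \frac{1}{60}\right) + A \left(- \frac{1}{6}\right) = - \frac{A}{60} - \frac{A}{6} = - \frac{11 A}{60}$)
$\frac{-23096 - 160505}{o{\left(-380 \right)} + 14893} = \frac{-23096 - 160505}{\left(- \frac{11}{60}\right) \left(-380\right) + 14893} = - \frac{183601}{\frac{209}{3} + 14893} = - \frac{183601}{\frac{44888}{3}} = \left(-183601\right) \frac{3}{44888} = - \frac{550803}{44888}$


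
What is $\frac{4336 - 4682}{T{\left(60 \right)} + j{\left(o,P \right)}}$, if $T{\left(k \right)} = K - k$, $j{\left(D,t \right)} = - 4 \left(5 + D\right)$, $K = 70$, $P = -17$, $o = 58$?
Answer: $\frac{173}{121} \approx 1.4298$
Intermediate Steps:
$j{\left(D,t \right)} = -20 - 4 D$
$T{\left(k \right)} = 70 - k$
$\frac{4336 - 4682}{T{\left(60 \right)} + j{\left(o,P \right)}} = \frac{4336 - 4682}{\left(70 - 60\right) - 252} = - \frac{346}{\left(70 - 60\right) - 252} = - \frac{346}{10 - 252} = - \frac{346}{-242} = \left(-346\right) \left(- \frac{1}{242}\right) = \frac{173}{121}$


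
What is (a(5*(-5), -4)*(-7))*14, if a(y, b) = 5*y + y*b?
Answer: 2450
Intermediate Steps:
a(y, b) = 5*y + b*y
(a(5*(-5), -4)*(-7))*14 = (((5*(-5))*(5 - 4))*(-7))*14 = (-25*1*(-7))*14 = -25*(-7)*14 = 175*14 = 2450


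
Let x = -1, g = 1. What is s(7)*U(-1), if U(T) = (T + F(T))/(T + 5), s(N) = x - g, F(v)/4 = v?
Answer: 5/2 ≈ 2.5000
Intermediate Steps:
F(v) = 4*v
s(N) = -2 (s(N) = -1 - 1*1 = -1 - 1 = -2)
U(T) = 5*T/(5 + T) (U(T) = (T + 4*T)/(T + 5) = (5*T)/(5 + T) = 5*T/(5 + T))
s(7)*U(-1) = -10*(-1)/(5 - 1) = -10*(-1)/4 = -2*(-5/4) = 5/2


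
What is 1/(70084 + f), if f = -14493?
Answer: 1/55591 ≈ 1.7989e-5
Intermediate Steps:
1/(70084 + f) = 1/(70084 - 14493) = 1/55591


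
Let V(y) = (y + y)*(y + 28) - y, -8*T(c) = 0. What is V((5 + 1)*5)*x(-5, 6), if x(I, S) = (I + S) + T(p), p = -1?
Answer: 3450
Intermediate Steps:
T(c) = 0 (T(c) = -⅛*0 = 0)
x(I, S) = I + S (x(I, S) = (I + S) + 0 = I + S)
V(y) = -y + 2*y*(28 + y) (V(y) = (2*y)*(28 + y) - y = 2*y*(28 + y) - y = -y + 2*y*(28 + y))
V((5 + 1)*5)*x(-5, 6) = (((5 + 1)*5)*(55 + 2*((5 + 1)*5)))*(-5 + 6) = ((6*5)*(55 + 2*(6*5)))*1 = (30*(55 + 2*30))*1 = (30*(55 + 60))*1 = (30*115)*1 = 3450*1 = 3450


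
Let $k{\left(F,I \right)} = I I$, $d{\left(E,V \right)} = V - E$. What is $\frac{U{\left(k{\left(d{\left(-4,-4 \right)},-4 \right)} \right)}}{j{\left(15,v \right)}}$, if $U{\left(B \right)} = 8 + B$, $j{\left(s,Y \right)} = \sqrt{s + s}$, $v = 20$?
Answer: $\frac{4 \sqrt{30}}{5} \approx 4.3818$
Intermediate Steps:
$k{\left(F,I \right)} = I^{2}$
$j{\left(s,Y \right)} = \sqrt{2} \sqrt{s}$ ($j{\left(s,Y \right)} = \sqrt{2 s} = \sqrt{2} \sqrt{s}$)
$\frac{U{\left(k{\left(d{\left(-4,-4 \right)},-4 \right)} \right)}}{j{\left(15,v \right)}} = \frac{8 + \left(-4\right)^{2}}{\sqrt{2} \sqrt{15}} = \frac{8 + 16}{\sqrt{30}} = 24 \frac{\sqrt{30}}{30} = \frac{4 \sqrt{30}}{5}$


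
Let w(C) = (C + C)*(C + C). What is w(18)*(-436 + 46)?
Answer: -505440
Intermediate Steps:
w(C) = 4*C**2 (w(C) = (2*C)*(2*C) = 4*C**2)
w(18)*(-436 + 46) = (4*18**2)*(-436 + 46) = (4*324)*(-390) = 1296*(-390) = -505440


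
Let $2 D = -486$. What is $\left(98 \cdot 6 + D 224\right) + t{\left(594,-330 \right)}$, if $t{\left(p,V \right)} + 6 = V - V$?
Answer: $-53850$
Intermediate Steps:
$D = -243$ ($D = \frac{1}{2} \left(-486\right) = -243$)
$t{\left(p,V \right)} = -6$ ($t{\left(p,V \right)} = -6 + \left(V - V\right) = -6 + 0 = -6$)
$\left(98 \cdot 6 + D 224\right) + t{\left(594,-330 \right)} = \left(98 \cdot 6 - 54432\right) - 6 = \left(588 - 54432\right) - 6 = -53844 - 6 = -53850$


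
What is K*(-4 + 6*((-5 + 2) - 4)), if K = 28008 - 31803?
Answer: 174570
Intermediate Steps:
K = -3795
K*(-4 + 6*((-5 + 2) - 4)) = -3795*(-4 + 6*((-5 + 2) - 4)) = -3795*(-4 + 6*(-3 - 4)) = -3795*(-4 + 6*(-7)) = -3795*(-4 - 42) = -3795*(-46) = 174570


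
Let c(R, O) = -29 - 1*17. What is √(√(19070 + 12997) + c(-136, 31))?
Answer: √(-46 + 3*√3563) ≈ 11.536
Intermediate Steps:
c(R, O) = -46 (c(R, O) = -29 - 17 = -46)
√(√(19070 + 12997) + c(-136, 31)) = √(√(19070 + 12997) - 46) = √(√32067 - 46) = √(3*√3563 - 46) = √(-46 + 3*√3563)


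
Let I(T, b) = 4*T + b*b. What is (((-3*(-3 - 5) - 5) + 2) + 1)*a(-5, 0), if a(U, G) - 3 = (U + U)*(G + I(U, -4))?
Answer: 946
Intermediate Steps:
I(T, b) = b² + 4*T (I(T, b) = 4*T + b² = b² + 4*T)
a(U, G) = 3 + 2*U*(16 + G + 4*U) (a(U, G) = 3 + (U + U)*(G + ((-4)² + 4*U)) = 3 + (2*U)*(G + (16 + 4*U)) = 3 + (2*U)*(16 + G + 4*U) = 3 + 2*U*(16 + G + 4*U))
(((-3*(-3 - 5) - 5) + 2) + 1)*a(-5, 0) = (((-3*(-3 - 5) - 5) + 2) + 1)*(3 + 2*0*(-5) + 8*(-5)*(4 - 5)) = (((-3*(-8) - 5) + 2) + 1)*(3 + 0 + 8*(-5)*(-1)) = (((24 - 5) + 2) + 1)*(3 + 0 + 40) = ((19 + 2) + 1)*43 = (21 + 1)*43 = 22*43 = 946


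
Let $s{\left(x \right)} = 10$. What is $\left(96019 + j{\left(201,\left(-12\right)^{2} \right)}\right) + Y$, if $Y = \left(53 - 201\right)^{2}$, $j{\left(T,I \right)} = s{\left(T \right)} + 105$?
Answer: $118038$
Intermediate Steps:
$j{\left(T,I \right)} = 115$ ($j{\left(T,I \right)} = 10 + 105 = 115$)
$Y = 21904$ ($Y = \left(-148\right)^{2} = 21904$)
$\left(96019 + j{\left(201,\left(-12\right)^{2} \right)}\right) + Y = \left(96019 + 115\right) + 21904 = 96134 + 21904 = 118038$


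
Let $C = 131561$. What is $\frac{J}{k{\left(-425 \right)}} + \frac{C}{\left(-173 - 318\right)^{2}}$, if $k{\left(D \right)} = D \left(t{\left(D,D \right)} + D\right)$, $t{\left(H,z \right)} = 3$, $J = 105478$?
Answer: $\frac{24512103534}{21618938675} \approx 1.1338$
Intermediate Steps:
$k{\left(D \right)} = D \left(3 + D\right)$
$\frac{J}{k{\left(-425 \right)}} + \frac{C}{\left(-173 - 318\right)^{2}} = \frac{105478}{\left(-425\right) \left(3 - 425\right)} + \frac{131561}{\left(-173 - 318\right)^{2}} = \frac{105478}{\left(-425\right) \left(-422\right)} + \frac{131561}{\left(-491\right)^{2}} = \frac{105478}{179350} + \frac{131561}{241081} = 105478 \cdot \frac{1}{179350} + 131561 \cdot \frac{1}{241081} = \frac{52739}{89675} + \frac{131561}{241081} = \frac{24512103534}{21618938675}$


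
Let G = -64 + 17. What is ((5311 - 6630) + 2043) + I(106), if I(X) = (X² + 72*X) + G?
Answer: 19545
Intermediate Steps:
G = -47
I(X) = -47 + X² + 72*X (I(X) = (X² + 72*X) - 47 = -47 + X² + 72*X)
((5311 - 6630) + 2043) + I(106) = ((5311 - 6630) + 2043) + (-47 + 106² + 72*106) = (-1319 + 2043) + (-47 + 11236 + 7632) = 724 + 18821 = 19545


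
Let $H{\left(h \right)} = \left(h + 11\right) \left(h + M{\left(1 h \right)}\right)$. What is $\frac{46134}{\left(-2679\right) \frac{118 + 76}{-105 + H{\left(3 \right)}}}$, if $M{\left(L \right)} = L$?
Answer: $\frac{161469}{86621} \approx 1.8641$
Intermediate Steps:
$H{\left(h \right)} = 2 h \left(11 + h\right)$ ($H{\left(h \right)} = \left(h + 11\right) \left(h + 1 h\right) = \left(11 + h\right) \left(h + h\right) = \left(11 + h\right) 2 h = 2 h \left(11 + h\right)$)
$\frac{46134}{\left(-2679\right) \frac{118 + 76}{-105 + H{\left(3 \right)}}} = \frac{46134}{\left(-2679\right) \frac{118 + 76}{-105 + 2 \cdot 3 \left(11 + 3\right)}} = \frac{46134}{\left(-2679\right) \frac{194}{-105 + 2 \cdot 3 \cdot 14}} = \frac{46134}{\left(-2679\right) \frac{194}{-105 + 84}} = \frac{46134}{\left(-2679\right) \frac{194}{-21}} = \frac{46134}{\left(-2679\right) 194 \left(- \frac{1}{21}\right)} = \frac{46134}{\left(-2679\right) \left(- \frac{194}{21}\right)} = \frac{46134}{\frac{173242}{7}} = 46134 \cdot \frac{7}{173242} = \frac{161469}{86621}$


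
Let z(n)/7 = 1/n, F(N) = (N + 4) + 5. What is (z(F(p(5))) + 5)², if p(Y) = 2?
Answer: 3844/121 ≈ 31.769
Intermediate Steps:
F(N) = 9 + N (F(N) = (4 + N) + 5 = 9 + N)
z(n) = 7/n
(z(F(p(5))) + 5)² = (7/(9 + 2) + 5)² = (7/11 + 5)² = (62/11)² = 3844/121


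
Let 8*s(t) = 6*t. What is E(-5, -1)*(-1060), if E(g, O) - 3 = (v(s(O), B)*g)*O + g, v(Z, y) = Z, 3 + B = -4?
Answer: 6095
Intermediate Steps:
s(t) = 3*t/4 (s(t) = (6*t)/8 = 3*t/4)
B = -7 (B = -3 - 4 = -7)
E(g, O) = 3 + g + 3*g*O**2/4 (E(g, O) = 3 + (((3*O/4)*g)*O + g) = 3 + ((3*O*g/4)*O + g) = 3 + (3*g*O**2/4 + g) = 3 + (g + 3*g*O**2/4) = 3 + g + 3*g*O**2/4)
E(-5, -1)*(-1060) = (3 - 5 + (3/4)*(-5)*(-1)**2)*(-1060) = (3 - 5 + (3/4)*(-5)*1)*(-1060) = (3 - 5 - 15/4)*(-1060) = -23/4*(-1060) = 6095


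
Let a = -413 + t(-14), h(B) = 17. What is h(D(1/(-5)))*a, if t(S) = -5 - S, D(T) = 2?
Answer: -6868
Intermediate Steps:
a = -404 (a = -413 + (-5 - 1*(-14)) = -413 + (-5 + 14) = -413 + 9 = -404)
h(D(1/(-5)))*a = 17*(-404) = -6868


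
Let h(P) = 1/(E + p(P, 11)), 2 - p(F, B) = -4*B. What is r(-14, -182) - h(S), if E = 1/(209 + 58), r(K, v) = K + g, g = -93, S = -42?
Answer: -1314548/12283 ≈ -107.02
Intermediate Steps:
p(F, B) = 2 + 4*B (p(F, B) = 2 - (-4)*B = 2 + 4*B)
r(K, v) = -93 + K (r(K, v) = K - 93 = -93 + K)
E = 1/267 ≈ 0.0037453
h(P) = 267/12283 (h(P) = 1/(1/267 + (2 + 4*11)) = 1/(1/267 + (2 + 44)) = 1/(1/267 + 46) = 1/(12283/267) = 267/12283)
r(-14, -182) - h(S) = (-93 - 14) - 1*267/12283 = -107 - 267/12283 = -1314548/12283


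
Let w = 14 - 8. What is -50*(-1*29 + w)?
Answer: 1150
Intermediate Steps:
w = 6
-50*(-1*29 + w) = -50*(-1*29 + 6) = -50*(-29 + 6) = -50*(-23) = 1150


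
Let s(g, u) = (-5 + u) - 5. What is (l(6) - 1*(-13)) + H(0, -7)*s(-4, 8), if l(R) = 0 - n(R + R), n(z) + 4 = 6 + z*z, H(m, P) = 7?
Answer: -147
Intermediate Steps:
n(z) = 2 + z**2 (n(z) = -4 + (6 + z*z) = -4 + (6 + z**2) = 2 + z**2)
s(g, u) = -10 + u
l(R) = -2 - 4*R**2 (l(R) = 0 - (2 + (R + R)**2) = 0 - (2 + (2*R)**2) = 0 - (2 + 4*R**2) = 0 + (-2 - 4*R**2) = -2 - 4*R**2)
(l(6) - 1*(-13)) + H(0, -7)*s(-4, 8) = ((-2 - 4*6**2) - 1*(-13)) + 7*(-10 + 8) = ((-2 - 4*36) + 13) + 7*(-2) = ((-2 - 144) + 13) - 14 = (-146 + 13) - 14 = -133 - 14 = -147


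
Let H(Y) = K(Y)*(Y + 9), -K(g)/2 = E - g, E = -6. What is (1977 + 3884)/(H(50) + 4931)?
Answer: 5861/11539 ≈ 0.50793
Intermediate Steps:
K(g) = 12 + 2*g (K(g) = -2*(-6 - g) = 12 + 2*g)
H(Y) = (9 + Y)*(12 + 2*Y) (H(Y) = (12 + 2*Y)*(Y + 9) = (12 + 2*Y)*(9 + Y) = (9 + Y)*(12 + 2*Y))
(1977 + 3884)/(H(50) + 4931) = (1977 + 3884)/(2*(6 + 50)*(9 + 50) + 4931) = 5861/(2*56*59 + 4931) = 5861/(6608 + 4931) = 5861/11539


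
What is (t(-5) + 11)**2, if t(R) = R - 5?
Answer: 1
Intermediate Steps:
t(R) = -5 + R
(t(-5) + 11)**2 = ((-5 - 5) + 11)**2 = (-10 + 11)**2 = 1**2 = 1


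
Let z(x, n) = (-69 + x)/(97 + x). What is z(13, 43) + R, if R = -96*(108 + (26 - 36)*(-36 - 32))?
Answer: -4160668/55 ≈ -75649.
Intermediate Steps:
R = -75648 (R = -96*(108 - 10*(-68)) = -96*(108 + 680) = -96*788 = -75648)
z(x, n) = (-69 + x)/(97 + x)
z(13, 43) + R = (-69 + 13)/(97 + 13) - 75648 = -56/110 - 75648 = (1/110)*(-56) - 75648 = -28/55 - 75648 = -4160668/55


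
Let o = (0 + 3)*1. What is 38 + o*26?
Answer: 116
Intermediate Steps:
o = 3 (o = 3*1 = 3)
38 + o*26 = 38 + 3*26 = 38 + 78 = 116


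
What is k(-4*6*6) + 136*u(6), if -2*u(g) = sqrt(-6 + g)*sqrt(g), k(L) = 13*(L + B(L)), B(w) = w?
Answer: -3744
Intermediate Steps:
k(L) = 26*L (k(L) = 13*(L + L) = 13*(2*L) = 26*L)
u(g) = -sqrt(g)*sqrt(-6 + g)/2 (u(g) = -sqrt(-6 + g)*sqrt(g)/2 = -sqrt(g)*sqrt(-6 + g)/2)
k(-4*6*6) + 136*u(6) = 26*(-4*6*6) + 136*(-sqrt(6)*sqrt(-6 + 6)/2) = 26*(-24*6) + 136*(-sqrt(6)*sqrt(0)/2) = 26*(-144) + 136*(-1/2*sqrt(6)*0) = -3744 + 136*0 = -3744 + 0 = -3744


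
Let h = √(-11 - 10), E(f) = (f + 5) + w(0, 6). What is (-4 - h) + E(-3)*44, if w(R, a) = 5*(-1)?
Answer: -136 - I*√21 ≈ -136.0 - 4.5826*I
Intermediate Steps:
w(R, a) = -5
E(f) = f (E(f) = (f + 5) - 5 = (5 + f) - 5 = f)
h = I*√21 (h = √(-21) = I*√21 ≈ 4.5826*I)
(-4 - h) + E(-3)*44 = (-4 - I*√21) - 3*44 = (-4 - I*√21) - 132 = -136 - I*√21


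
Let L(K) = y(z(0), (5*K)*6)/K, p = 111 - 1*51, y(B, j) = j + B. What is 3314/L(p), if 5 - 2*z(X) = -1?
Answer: 66280/601 ≈ 110.28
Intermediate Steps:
z(X) = 3 (z(X) = 5/2 - 1/2*(-1) = 5/2 + 1/2 = 3)
y(B, j) = B + j
p = 60 (p = 111 - 51 = 60)
L(K) = (3 + 30*K)/K (L(K) = (3 + (5*K)*6)/K = (3 + 30*K)/K)
3314/L(p) = 3314/(30 + 3/60) = 3314/(30 + 3*(1/60)) = 3314/(30 + 1/20) = 3314/(601/20) = 3314*(20/601) = 66280/601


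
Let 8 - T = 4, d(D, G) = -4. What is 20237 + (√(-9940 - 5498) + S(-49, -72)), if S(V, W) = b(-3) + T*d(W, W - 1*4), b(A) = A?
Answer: 20218 + I*√15438 ≈ 20218.0 + 124.25*I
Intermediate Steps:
T = 4 (T = 8 - 1*4 = 8 - 4 = 4)
S(V, W) = -19 (S(V, W) = -3 + 4*(-4) = -3 - 16 = -19)
20237 + (√(-9940 - 5498) + S(-49, -72)) = 20237 + (√(-9940 - 5498) - 19) = 20237 + (√(-15438) - 19) = 20237 + (I*√15438 - 19) = 20237 + (-19 + I*√15438) = 20218 + I*√15438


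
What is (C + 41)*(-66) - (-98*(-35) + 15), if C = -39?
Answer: -3577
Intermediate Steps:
(C + 41)*(-66) - (-98*(-35) + 15) = (-39 + 41)*(-66) - (-98*(-35) + 15) = 2*(-66) - (3430 + 15) = -132 - 1*3445 = -132 - 3445 = -3577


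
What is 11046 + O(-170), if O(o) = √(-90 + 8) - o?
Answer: 11216 + I*√82 ≈ 11216.0 + 9.0554*I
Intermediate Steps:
O(o) = -o + I*√82 (O(o) = √(-82) - o = I*√82 - o = -o + I*√82)
11046 + O(-170) = 11046 + (-1*(-170) + I*√82) = 11046 + (170 + I*√82) = 11216 + I*√82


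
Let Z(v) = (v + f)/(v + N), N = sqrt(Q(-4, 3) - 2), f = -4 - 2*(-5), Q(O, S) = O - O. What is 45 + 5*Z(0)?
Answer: 45 - 15*I*sqrt(2) ≈ 45.0 - 21.213*I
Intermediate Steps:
Q(O, S) = 0
f = 6 (f = -4 + 10 = 6)
N = I*sqrt(2) (N = sqrt(0 - 2) = sqrt(-2) = I*sqrt(2) ≈ 1.4142*I)
Z(v) = (6 + v)/(v + I*sqrt(2)) (Z(v) = (v + 6)/(v + I*sqrt(2)) = (6 + v)/(v + I*sqrt(2)))
45 + 5*Z(0) = 45 + 5*((6 + 0)/(0 + I*sqrt(2))) = 45 + 5*(6/(I*sqrt(2))) = 45 + 5*(-I*sqrt(2)/2*6) = 45 + 5*(-3*I*sqrt(2)) = 45 - 15*I*sqrt(2)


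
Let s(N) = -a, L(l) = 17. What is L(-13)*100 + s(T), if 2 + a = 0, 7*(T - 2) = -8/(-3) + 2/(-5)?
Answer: 1702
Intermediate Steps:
T = 244/105 (T = 2 + (-8/(-3) + 2/(-5))/7 = 2 + (-8*(-1/3) + 2*(-1/5))/7 = 2 + (8/3 - 2/5)/7 = 2 + (1/7)*(34/15) = 2 + 34/105 = 244/105 ≈ 2.3238)
a = -2 (a = -2 + 0 = -2)
s(N) = 2 (s(N) = -1*(-2) = 2)
L(-13)*100 + s(T) = 17*100 + 2 = 1700 + 2 = 1702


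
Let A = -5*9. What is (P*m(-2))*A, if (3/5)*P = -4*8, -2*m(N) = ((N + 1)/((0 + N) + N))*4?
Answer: -1200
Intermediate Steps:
A = -45
m(N) = -(1 + N)/N (m(N) = -(N + 1)/((0 + N) + N)*4/2 = -(1 + N)/(N + N)*4/2 = -(1 + N)/((2*N))*4/2 = -(1 + N)*(1/(2*N))*4/2 = -(1 + N)/(2*N)*4/2 = -(1 + N)/N)
P = -160/3 (P = 5*(-4*8)/3 = (5/3)*(-32) = -160/3 ≈ -53.333)
(P*m(-2))*A = -160*(-1 - 1*(-2))/(3*(-2))*(-45) = -(-80)*(-1 + 2)/3*(-45) = -(-80)/3*(-45) = -160/3*(-½)*(-45) = (80/3)*(-45) = -1200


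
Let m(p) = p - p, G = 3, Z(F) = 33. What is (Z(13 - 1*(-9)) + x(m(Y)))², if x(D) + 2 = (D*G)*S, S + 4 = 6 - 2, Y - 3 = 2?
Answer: 961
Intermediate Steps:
Y = 5 (Y = 3 + 2 = 5)
S = 0 (S = -4 + (6 - 2) = -4 + 4 = 0)
m(p) = 0
x(D) = -2 (x(D) = -2 + (D*3)*0 = -2 + (3*D)*0 = -2 + 0 = -2)
(Z(13 - 1*(-9)) + x(m(Y)))² = (33 - 2)² = 31² = 961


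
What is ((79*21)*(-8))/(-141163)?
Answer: 13272/141163 ≈ 0.094019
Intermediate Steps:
((79*21)*(-8))/(-141163) = (1659*(-8))*(-1/141163) = -13272*(-1/141163) = 13272/141163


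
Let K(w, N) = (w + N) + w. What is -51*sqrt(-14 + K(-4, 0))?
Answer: -51*I*sqrt(22) ≈ -239.21*I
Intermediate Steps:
K(w, N) = N + 2*w (K(w, N) = (N + w) + w = N + 2*w)
-51*sqrt(-14 + K(-4, 0)) = -51*sqrt(-14 + (0 + 2*(-4))) = -51*sqrt(-14 + (0 - 8)) = -51*sqrt(-14 - 8) = -51*I*sqrt(22)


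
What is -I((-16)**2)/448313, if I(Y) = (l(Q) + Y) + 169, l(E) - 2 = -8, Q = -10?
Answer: -419/448313 ≈ -0.00093461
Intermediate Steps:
l(E) = -6 (l(E) = 2 - 8 = -6)
I(Y) = 163 + Y (I(Y) = (-6 + Y) + 169 = 163 + Y)
-I((-16)**2)/448313 = -(163 + (-16)**2)/448313 = -(163 + 256)*(1/448313) = -1*419*(1/448313) = -419*1/448313 = -419/448313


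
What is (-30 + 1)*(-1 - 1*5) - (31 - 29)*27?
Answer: 120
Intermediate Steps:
(-30 + 1)*(-1 - 1*5) - (31 - 29)*27 = -29*(-1 - 5) - 2*27 = -29*(-6) - 1*54 = 174 - 54 = 120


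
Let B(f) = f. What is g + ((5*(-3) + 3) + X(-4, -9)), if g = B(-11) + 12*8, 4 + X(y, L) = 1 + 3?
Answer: 73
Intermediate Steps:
X(y, L) = 0 (X(y, L) = -4 + (1 + 3) = -4 + 4 = 0)
g = 85 (g = -11 + 12*8 = -11 + 96 = 85)
g + ((5*(-3) + 3) + X(-4, -9)) = 85 + ((5*(-3) + 3) + 0) = 85 + ((-15 + 3) + 0) = 85 + (-12 + 0) = 85 - 12 = 73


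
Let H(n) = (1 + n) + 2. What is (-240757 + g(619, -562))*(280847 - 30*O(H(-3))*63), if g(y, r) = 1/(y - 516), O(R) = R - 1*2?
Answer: -7058171807190/103 ≈ -6.8526e+10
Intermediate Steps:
H(n) = 3 + n
O(R) = -2 + R (O(R) = R - 2 = -2 + R)
g(y, r) = 1/(-516 + y)
(-240757 + g(619, -562))*(280847 - 30*O(H(-3))*63) = (-240757 + 1/(-516 + 619))*(280847 - 30*(-2 + (3 - 3))*63) = (-240757 + 1/103)*(280847 - 30*(-2 + 0)*63) = (-240757 + 1/103)*(280847 - 30*(-2)*63) = -24797970*(280847 + 60*63)/103 = -24797970*(280847 + 3780)/103 = -24797970/103*284627 = -7058171807190/103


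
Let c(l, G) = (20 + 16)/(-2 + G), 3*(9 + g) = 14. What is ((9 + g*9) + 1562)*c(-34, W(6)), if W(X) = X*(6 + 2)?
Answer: 27576/23 ≈ 1199.0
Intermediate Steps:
g = -13/3 (g = -9 + (⅓)*14 = -9 + 14/3 = -13/3 ≈ -4.3333)
W(X) = 8*X (W(X) = X*8 = 8*X)
c(l, G) = 36/(-2 + G)
((9 + g*9) + 1562)*c(-34, W(6)) = ((9 - 13/3*9) + 1562)*(36/(-2 + 8*6)) = ((9 - 39) + 1562)*(36/(-2 + 48)) = (-30 + 1562)*(36/46) = 1532*(36*(1/46)) = 1532*(18/23) = 27576/23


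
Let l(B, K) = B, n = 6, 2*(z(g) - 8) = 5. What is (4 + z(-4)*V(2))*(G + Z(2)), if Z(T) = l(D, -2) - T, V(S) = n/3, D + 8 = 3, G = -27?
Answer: -850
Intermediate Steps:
z(g) = 21/2 (z(g) = 8 + (1/2)*5 = 8 + 5/2 = 21/2)
D = -5 (D = -8 + 3 = -5)
V(S) = 2 (V(S) = 6/3 = 6*(1/3) = 2)
Z(T) = -5 - T
(4 + z(-4)*V(2))*(G + Z(2)) = (4 + (21/2)*2)*(-27 + (-5 - 1*2)) = (4 + 21)*(-27 + (-5 - 2)) = 25*(-27 - 7) = 25*(-34) = -850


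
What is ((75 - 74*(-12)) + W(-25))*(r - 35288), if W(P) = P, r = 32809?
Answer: -2325302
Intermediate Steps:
((75 - 74*(-12)) + W(-25))*(r - 35288) = ((75 - 74*(-12)) - 25)*(32809 - 35288) = ((75 + 888) - 25)*(-2479) = (963 - 25)*(-2479) = 938*(-2479) = -2325302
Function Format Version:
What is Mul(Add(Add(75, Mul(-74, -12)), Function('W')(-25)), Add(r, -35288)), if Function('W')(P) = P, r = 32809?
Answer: -2325302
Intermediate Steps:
Mul(Add(Add(75, Mul(-74, -12)), Function('W')(-25)), Add(r, -35288)) = Mul(Add(Add(75, Mul(-74, -12)), -25), Add(32809, -35288)) = Mul(Add(Add(75, 888), -25), -2479) = Mul(Add(963, -25), -2479) = Mul(938, -2479) = -2325302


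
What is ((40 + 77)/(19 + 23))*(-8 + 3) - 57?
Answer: -993/14 ≈ -70.929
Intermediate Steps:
((40 + 77)/(19 + 23))*(-8 + 3) - 57 = (117/42)*(-5) - 57 = (117*(1/42))*(-5) - 57 = (39/14)*(-5) - 57 = -195/14 - 57 = -993/14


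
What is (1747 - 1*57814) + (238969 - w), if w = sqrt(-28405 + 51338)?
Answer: 182902 - sqrt(22933) ≈ 1.8275e+5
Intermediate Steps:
w = sqrt(22933) ≈ 151.44
(1747 - 1*57814) + (238969 - w) = (1747 - 1*57814) + (238969 - sqrt(22933)) = (1747 - 57814) + (238969 - sqrt(22933)) = -56067 + (238969 - sqrt(22933)) = 182902 - sqrt(22933)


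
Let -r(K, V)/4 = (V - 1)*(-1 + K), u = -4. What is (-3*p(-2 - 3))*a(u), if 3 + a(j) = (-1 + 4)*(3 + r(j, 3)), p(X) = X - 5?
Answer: 3780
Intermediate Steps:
p(X) = -5 + X
r(K, V) = -4*(-1 + K)*(-1 + V) (r(K, V) = -4*(V - 1)*(-1 + K) = -4*(-1 + V)*(-1 + K) = -4*(-1 + K)*(-1 + V))
a(j) = 30 - 24*j (a(j) = -3 + (-1 + 4)*(3 + (-4 + 4*j + 4*3 - 4*j*3)) = -3 + 3*(3 + (-4 + 4*j + 12 - 12*j)) = -3 + 3*(3 + (8 - 8*j)) = -3 + 3*(11 - 8*j) = -3 + (33 - 24*j) = 30 - 24*j)
(-3*p(-2 - 3))*a(u) = (-3*(-5 + (-2 - 3)))*(30 - 24*(-4)) = (-3*(-5 - 5))*(30 + 96) = -3*(-10)*126 = 30*126 = 3780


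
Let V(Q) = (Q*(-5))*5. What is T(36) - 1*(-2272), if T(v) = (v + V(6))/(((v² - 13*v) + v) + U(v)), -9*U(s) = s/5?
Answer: 4902691/2158 ≈ 2271.9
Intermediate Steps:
U(s) = -s/45 (U(s) = -s/(9*5) = -s/45)
V(Q) = -25*Q (V(Q) = -5*Q*5 = -25*Q)
T(v) = (-150 + v)/(v² - 541*v/45) (T(v) = (v - 25*6)/(((v² - 13*v) + v) - v/45) = (v - 150)/((v² - 12*v) - v/45) = (-150 + v)/(v² - 541*v/45))
T(36) - 1*(-2272) = 45*(-150 + 36)/(36*(-541 + 45*36)) - 1*(-2272) = 45*(1/36)*(-114)/(-541 + 1620) + 2272 = 45*(1/36)*(-114)/1079 + 2272 = 45*(1/36)*(1/1079)*(-114) + 2272 = -285/2158 + 2272 = 4902691/2158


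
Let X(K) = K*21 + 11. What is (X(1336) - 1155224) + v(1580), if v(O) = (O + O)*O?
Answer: 3865643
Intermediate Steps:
v(O) = 2*O² (v(O) = (2*O)*O = 2*O²)
X(K) = 11 + 21*K (X(K) = 21*K + 11 = 11 + 21*K)
(X(1336) - 1155224) + v(1580) = ((11 + 21*1336) - 1155224) + 2*1580² = ((11 + 28056) - 1155224) + 2*2496400 = (28067 - 1155224) + 4992800 = -1127157 + 4992800 = 3865643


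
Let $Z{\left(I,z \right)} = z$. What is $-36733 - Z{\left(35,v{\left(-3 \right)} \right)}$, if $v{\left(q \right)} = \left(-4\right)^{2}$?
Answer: $-36749$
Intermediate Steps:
$v{\left(q \right)} = 16$
$-36733 - Z{\left(35,v{\left(-3 \right)} \right)} = -36733 - 16 = -36749$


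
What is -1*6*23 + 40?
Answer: -98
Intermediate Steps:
-1*6*23 + 40 = -6*23 + 40 = -138 + 40 = -98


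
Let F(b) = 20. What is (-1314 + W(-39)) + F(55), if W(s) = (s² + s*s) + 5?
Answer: 1753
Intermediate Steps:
W(s) = 5 + 2*s² (W(s) = (s² + s²) + 5 = 2*s² + 5 = 5 + 2*s²)
(-1314 + W(-39)) + F(55) = (-1314 + (5 + 2*(-39)²)) + 20 = (-1314 + (5 + 2*1521)) + 20 = (-1314 + (5 + 3042)) + 20 = (-1314 + 3047) + 20 = 1733 + 20 = 1753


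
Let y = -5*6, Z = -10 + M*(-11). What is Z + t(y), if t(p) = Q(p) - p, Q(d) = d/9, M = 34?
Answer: -1072/3 ≈ -357.33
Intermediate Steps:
Z = -384 (Z = -10 + 34*(-11) = -10 - 374 = -384)
y = -30
Q(d) = d/9 (Q(d) = d*(1/9) = d/9)
t(p) = -8*p/9 (t(p) = p/9 - p = -8*p/9)
Z + t(y) = -384 - 8/9*(-30) = -384 + 80/3 = -1072/3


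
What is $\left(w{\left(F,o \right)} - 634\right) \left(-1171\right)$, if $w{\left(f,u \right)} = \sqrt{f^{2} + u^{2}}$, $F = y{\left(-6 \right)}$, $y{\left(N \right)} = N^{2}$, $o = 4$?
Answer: $742414 - 4684 \sqrt{82} \approx 7.0 \cdot 10^{5}$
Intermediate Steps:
$F = 36$ ($F = \left(-6\right)^{2} = 36$)
$\left(w{\left(F,o \right)} - 634\right) \left(-1171\right) = \left(\sqrt{36^{2} + 4^{2}} - 634\right) \left(-1171\right) = \left(\sqrt{1296 + 16} - 634\right) \left(-1171\right) = \left(\sqrt{1312} - 634\right) \left(-1171\right) = \left(4 \sqrt{82} - 634\right) \left(-1171\right) = \left(-634 + 4 \sqrt{82}\right) \left(-1171\right) = 742414 - 4684 \sqrt{82}$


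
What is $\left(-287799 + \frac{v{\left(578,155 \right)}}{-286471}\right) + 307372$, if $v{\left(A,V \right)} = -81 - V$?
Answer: $\frac{5607097119}{286471} \approx 19573.0$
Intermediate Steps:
$\left(-287799 + \frac{v{\left(578,155 \right)}}{-286471}\right) + 307372 = \left(-287799 + \frac{-81 - 155}{-286471}\right) + 307372 = \left(-287799 + \left(-81 - 155\right) \left(- \frac{1}{286471}\right)\right) + 307372 = \left(-287799 - - \frac{236}{286471}\right) + 307372 = \left(-287799 + \frac{236}{286471}\right) + 307372 = - \frac{82446067093}{286471} + 307372 = \frac{5607097119}{286471}$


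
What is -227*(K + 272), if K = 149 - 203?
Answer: -49486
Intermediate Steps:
K = -54
-227*(K + 272) = -227*(-54 + 272) = -227*218 = -49486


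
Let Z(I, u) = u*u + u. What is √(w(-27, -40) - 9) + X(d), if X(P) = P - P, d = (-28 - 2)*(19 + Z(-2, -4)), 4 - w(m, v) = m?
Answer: √22 ≈ 4.6904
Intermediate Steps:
w(m, v) = 4 - m
Z(I, u) = u + u² (Z(I, u) = u² + u = u + u²)
d = -930 (d = (-28 - 2)*(19 - 4*(1 - 4)) = -30*(19 - 4*(-3)) = -30*(19 + 12) = -30*31 = -930)
X(P) = 0
√(w(-27, -40) - 9) + X(d) = √((4 - 1*(-27)) - 9) + 0 = √((4 + 27) - 9) + 0 = √(31 - 9) + 0 = √22 + 0 = √22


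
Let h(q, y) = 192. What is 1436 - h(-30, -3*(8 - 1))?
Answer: 1244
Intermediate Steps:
1436 - h(-30, -3*(8 - 1)) = 1436 - 1*192 = 1436 - 192 = 1244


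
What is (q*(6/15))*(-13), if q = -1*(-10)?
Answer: -52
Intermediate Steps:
q = 10
(q*(6/15))*(-13) = (10*(6/15))*(-13) = (10*(6*(1/15)))*(-13) = (10*(⅖))*(-13) = 4*(-13) = -52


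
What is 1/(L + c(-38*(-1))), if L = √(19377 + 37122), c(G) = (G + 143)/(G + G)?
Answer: -13756/326305463 + 5776*√56499/326305463 ≈ 0.0041653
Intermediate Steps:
c(G) = (143 + G)/(2*G) (c(G) = (143 + G)/((2*G)) = (143 + G)*(1/(2*G)) = (143 + G)/(2*G))
L = √56499 ≈ 237.70
1/(L + c(-38*(-1))) = 1/(√56499 + (143 - 38*(-1))/(2*((-38*(-1))))) = 1/(√56499 + (½)*(143 + 38)/38) = 1/(√56499 + (½)*(1/38)*181) = 1/(√56499 + 181/76) = 1/(181/76 + √56499)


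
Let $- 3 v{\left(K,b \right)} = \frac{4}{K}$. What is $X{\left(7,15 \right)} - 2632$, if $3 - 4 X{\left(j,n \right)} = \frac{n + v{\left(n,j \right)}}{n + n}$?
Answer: $- \frac{14209421}{5400} \approx -2631.4$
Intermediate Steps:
$v{\left(K,b \right)} = - \frac{4}{3 K}$ ($v{\left(K,b \right)} = - \frac{4 \frac{1}{K}}{3} = - \frac{4}{3 K}$)
$X{\left(j,n \right)} = \frac{3}{4} - \frac{n - \frac{4}{3 n}}{8 n}$ ($X{\left(j,n \right)} = \frac{3}{4} - \frac{\left(n - \frac{4}{3 n}\right) \frac{1}{n + n}}{4} = \frac{3}{4} - \frac{\left(n - \frac{4}{3 n}\right) \frac{1}{2 n}}{4} = \frac{3}{4} - \frac{\frac{1}{2} \frac{1}{n} \left(n - \frac{4}{3 n}\right)}{4} = \frac{3}{4} - \frac{n - \frac{4}{3 n}}{8 n}$)
$X{\left(7,15 \right)} - 2632 = \left(\frac{5}{8} + \frac{1}{6 \cdot 225}\right) - 2632 = \left(\frac{5}{8} + \frac{1}{6} \cdot \frac{1}{225}\right) - 2632 = \left(\frac{5}{8} + \frac{1}{1350}\right) - 2632 = \frac{3379}{5400} - 2632 = - \frac{14209421}{5400}$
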